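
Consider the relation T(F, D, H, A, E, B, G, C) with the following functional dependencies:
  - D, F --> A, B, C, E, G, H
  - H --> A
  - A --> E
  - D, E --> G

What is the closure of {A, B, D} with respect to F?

Start with {A, B, D}.
A --> E applies; add {E} → now {A, B, D, E}.
D, E --> G applies; add {G} → now {A, B, D, E, G}.
No further FD applies.

{A, B, D, E, G}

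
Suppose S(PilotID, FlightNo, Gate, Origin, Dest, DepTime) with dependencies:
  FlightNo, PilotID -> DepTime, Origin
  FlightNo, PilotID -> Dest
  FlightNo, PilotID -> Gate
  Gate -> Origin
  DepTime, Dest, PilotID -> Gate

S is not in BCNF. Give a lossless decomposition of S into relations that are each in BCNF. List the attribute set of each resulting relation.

Candidate key of the original relation: {FlightNo, PilotID}.
In {DepTime, Dest, FlightNo, Gate, Origin, PilotID}, {Gate} is not a superkey ({Gate}⁺ restricted to this set is {Gate, Origin}), so split on Gate -> Origin into {Gate, Origin} and {DepTime, Dest, FlightNo, Gate, PilotID}.
{Gate, Origin}: every determinant is a superkey — BCNF.
In {DepTime, Dest, FlightNo, Gate, PilotID}, {DepTime, Dest, PilotID} is not a superkey ({DepTime, Dest, PilotID}⁺ restricted to this set is {DepTime, Dest, Gate, PilotID}), so split on DepTime, Dest, PilotID -> Gate into {DepTime, Dest, Gate, PilotID} and {DepTime, Dest, FlightNo, PilotID}.
{DepTime, Dest, Gate, PilotID}: every determinant is a superkey — BCNF.
{DepTime, Dest, FlightNo, PilotID}: every determinant is a superkey — BCNF.

{DepTime, Dest, FlightNo, PilotID}; {DepTime, Dest, Gate, PilotID}; {Gate, Origin}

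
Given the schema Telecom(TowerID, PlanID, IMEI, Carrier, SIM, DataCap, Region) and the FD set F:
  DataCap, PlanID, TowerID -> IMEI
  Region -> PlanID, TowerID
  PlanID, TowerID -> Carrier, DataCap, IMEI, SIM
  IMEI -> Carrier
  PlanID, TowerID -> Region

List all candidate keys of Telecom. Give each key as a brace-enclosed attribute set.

{Region}⁺ = {Carrier, DataCap, IMEI, PlanID, Region, SIM, TowerID} — all of the relation — so {Region} is a candidate key.
{PlanID, TowerID}⁺ = {Carrier, DataCap, IMEI, PlanID, Region, SIM, TowerID} — all of the relation — so {PlanID, TowerID} is a candidate key.
No proper subset of any of these is a key, and no other minimal superkey exists.

{PlanID, TowerID}, {Region}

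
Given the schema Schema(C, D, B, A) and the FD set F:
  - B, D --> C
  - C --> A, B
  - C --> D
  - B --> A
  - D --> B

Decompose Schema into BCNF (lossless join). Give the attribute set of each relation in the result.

Candidate keys of the original relation: {C}, {D}.
In {A, B, C, D}, {B} is not a superkey ({B}⁺ restricted to this set is {A, B}), so split on B --> A into {A, B} and {B, C, D}.
{A, B} has no BCNF violation.
{B, C, D} has no BCNF violation.

{A, B}; {B, C, D}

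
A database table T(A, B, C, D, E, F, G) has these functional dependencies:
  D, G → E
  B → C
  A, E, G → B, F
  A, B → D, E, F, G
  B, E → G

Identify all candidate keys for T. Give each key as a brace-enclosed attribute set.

No FD produces {A}, so it must be in every candidate key.
Closure of {A, B} is {A, B, C, D, E, F, G}, the whole schema; {A, B} is a candidate key.
Closure of {A, D, G} is {A, B, C, D, E, F, G}, the whole schema; {A, D, G} is a candidate key.
Closure of {A, E, G} is {A, B, C, D, E, F, G}, the whole schema; {A, E, G} is a candidate key.
Any other superkey properly contains one of these, so there are no further candidate keys.

{A, B}, {A, D, G}, {A, E, G}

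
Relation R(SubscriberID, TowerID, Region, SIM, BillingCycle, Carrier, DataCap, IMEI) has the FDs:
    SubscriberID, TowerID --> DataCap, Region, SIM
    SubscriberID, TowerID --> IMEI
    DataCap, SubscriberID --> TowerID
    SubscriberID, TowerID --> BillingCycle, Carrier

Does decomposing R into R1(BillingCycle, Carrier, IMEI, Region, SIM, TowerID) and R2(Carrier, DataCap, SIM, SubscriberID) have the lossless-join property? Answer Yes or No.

No

The shared attributes are {Carrier, SIM} and {Carrier, SIM}⁺ = {Carrier, SIM}.
R1 ⊄ {Carrier, SIM} and R2 ⊄ {Carrier, SIM}, so the split is lossy.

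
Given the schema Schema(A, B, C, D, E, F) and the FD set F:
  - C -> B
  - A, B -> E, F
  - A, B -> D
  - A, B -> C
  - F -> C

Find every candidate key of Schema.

Attributes never on any right-hand side: {A} — every candidate key must contain it.
Closure of {A, B} is {A, B, C, D, E, F}, the whole schema; {A, B} is a candidate key.
Closure of {A, C} is {A, B, C, D, E, F}, the whole schema; {A, C} is a candidate key.
Closure of {A, F} is {A, B, C, D, E, F}, the whole schema; {A, F} is a candidate key.
Any other superkey properly contains one of these, so there are no further candidate keys.

{A, B}, {A, C}, {A, F}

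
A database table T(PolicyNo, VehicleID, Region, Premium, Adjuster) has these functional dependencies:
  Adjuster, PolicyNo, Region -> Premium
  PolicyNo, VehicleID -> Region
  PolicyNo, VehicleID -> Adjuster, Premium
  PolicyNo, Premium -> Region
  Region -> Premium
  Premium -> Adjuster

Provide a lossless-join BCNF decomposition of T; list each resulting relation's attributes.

Candidate key of the original relation: {PolicyNo, VehicleID}.
In {Adjuster, PolicyNo, Premium, Region, VehicleID}, {Adjuster, PolicyNo, Region} is not a superkey ({Adjuster, PolicyNo, Region}⁺ restricted to this set is {Adjuster, PolicyNo, Premium, Region}), so split on Adjuster, PolicyNo, Region -> Premium into {Adjuster, PolicyNo, Premium, Region} and {Adjuster, PolicyNo, Region, VehicleID}.
In {Adjuster, PolicyNo, Premium, Region}, {Region} is not a superkey ({Region}⁺ restricted to this set is {Adjuster, Premium, Region}), so split on Region -> Adjuster, Premium into {Adjuster, Premium, Region} and {PolicyNo, Region}.
In {Adjuster, Premium, Region}, {Premium} is not a superkey ({Premium}⁺ restricted to this set is {Adjuster, Premium}), so split on Premium -> Adjuster into {Adjuster, Premium} and {Premium, Region}.
{Adjuster, Premium}: every determinant is a superkey — BCNF.
{Premium, Region}: every determinant is a superkey — BCNF.
{PolicyNo, Region}: every determinant is a superkey — BCNF.
In {Adjuster, PolicyNo, Region, VehicleID}, {Region} is not a superkey ({Region}⁺ restricted to this set is {Adjuster, Region}), so split on Region -> Adjuster into {Adjuster, Region} and {PolicyNo, Region, VehicleID}.
{Adjuster, Region}: every determinant is a superkey — BCNF.
{PolicyNo, Region, VehicleID}: every determinant is a superkey — BCNF.

{Adjuster, Premium}; {Adjuster, Region}; {PolicyNo, Region, VehicleID}; {Premium, Region}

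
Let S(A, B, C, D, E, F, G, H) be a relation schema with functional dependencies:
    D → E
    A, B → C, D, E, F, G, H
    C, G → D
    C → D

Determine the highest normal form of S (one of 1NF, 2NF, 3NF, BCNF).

Candidate key: {A, B}. Prime attributes: {A, B}.
For D → E we have {D}⁺ = {D, E}; {D} is not a superkey, so BCNF fails.
D → E has non-prime {E} on the right and a non-superkey on the left, so 3NF fails.
Checking every proper subset of each key, none determines a non-prime attribute — 2NF is satisfied.

2NF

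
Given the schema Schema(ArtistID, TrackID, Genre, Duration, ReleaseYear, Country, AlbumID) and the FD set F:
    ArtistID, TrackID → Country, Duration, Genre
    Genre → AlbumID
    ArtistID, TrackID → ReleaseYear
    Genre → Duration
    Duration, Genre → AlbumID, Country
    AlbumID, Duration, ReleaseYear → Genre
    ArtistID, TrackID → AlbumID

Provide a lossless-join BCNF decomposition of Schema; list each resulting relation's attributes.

{AlbumID, Country, Duration, Genre}; {ArtistID, Genre, ReleaseYear, TrackID}

Candidate key of the original relation: {ArtistID, TrackID}.
{AlbumID, ArtistID, Country, Duration, Genre, ReleaseYear, TrackID}: {Genre} determines {AlbumID, Country, Duration, Genre} here but is not a superkey — split on Genre → AlbumID, Country, Duration, giving {AlbumID, Country, Duration, Genre} and {ArtistID, Genre, ReleaseYear, TrackID}.
{AlbumID, Country, Duration, Genre} is in BCNF.
{ArtistID, Genre, ReleaseYear, TrackID} is in BCNF.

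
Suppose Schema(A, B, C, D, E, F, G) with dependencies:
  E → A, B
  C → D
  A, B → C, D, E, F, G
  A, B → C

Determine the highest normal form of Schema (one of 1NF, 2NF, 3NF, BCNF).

Candidate keys: {A, B}, {E}. Prime attributes: {A, B, E}.
For C → D we have {C}⁺ = {C, D}; {C} is not a superkey, so BCNF fails.
C → D determines the non-prime attribute {D} from a non-superkey — 3NF is violated.
No non-prime attribute depends on a proper subset of any candidate key, so 2NF holds.

2NF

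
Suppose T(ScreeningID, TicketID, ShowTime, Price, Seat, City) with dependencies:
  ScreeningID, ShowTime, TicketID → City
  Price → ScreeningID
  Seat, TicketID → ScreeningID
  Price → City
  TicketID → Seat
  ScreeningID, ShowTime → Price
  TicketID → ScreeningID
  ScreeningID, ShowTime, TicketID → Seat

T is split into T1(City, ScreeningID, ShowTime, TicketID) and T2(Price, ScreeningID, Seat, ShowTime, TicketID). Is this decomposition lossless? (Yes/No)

Yes

T1 ∩ T2 = {ScreeningID, ShowTime, TicketID}; its closure under F is {City, Price, ScreeningID, Seat, ShowTime, TicketID}.
This includes all of T1, so the common attributes are a superkey of T1 — the join is lossless.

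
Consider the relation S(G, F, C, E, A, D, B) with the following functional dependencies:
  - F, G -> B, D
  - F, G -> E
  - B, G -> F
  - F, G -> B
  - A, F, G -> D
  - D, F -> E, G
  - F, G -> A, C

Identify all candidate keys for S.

Closure of {B, G} is {A, B, C, D, E, F, G}, the whole schema; {B, G} is a candidate key.
Closure of {D, F} is {A, B, C, D, E, F, G}, the whole schema; {D, F} is a candidate key.
Closure of {F, G} is {A, B, C, D, E, F, G}, the whole schema; {F, G} is a candidate key.
These are minimal and exhaustive — every other superkey contains one of them.

{B, G}, {D, F}, {F, G}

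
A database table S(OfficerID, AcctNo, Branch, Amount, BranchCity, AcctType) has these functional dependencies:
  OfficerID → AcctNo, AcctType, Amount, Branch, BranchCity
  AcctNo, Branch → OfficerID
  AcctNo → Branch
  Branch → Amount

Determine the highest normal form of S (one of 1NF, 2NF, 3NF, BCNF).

2NF

Candidate keys: {AcctNo}, {OfficerID}. Prime attributes: {AcctNo, OfficerID}.
Branch → Amount: {Branch}⁺ = {Amount, Branch}, which is not all of the attributes, so the left side is not a superkey — BCNF is violated.
Branch → Amount determines the non-prime attribute {Amount} from a non-superkey — 3NF is violated.
Every candidate key is a single attribute, so no partial dependency is possible; 2NF holds.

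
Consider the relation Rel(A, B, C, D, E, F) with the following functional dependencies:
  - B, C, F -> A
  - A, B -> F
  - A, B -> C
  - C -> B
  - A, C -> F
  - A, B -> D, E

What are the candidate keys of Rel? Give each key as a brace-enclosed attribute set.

{A, B}, {A, C}, {C, F}

Closure of {A, B} is {A, B, C, D, E, F}, the whole schema; {A, B} is a candidate key.
Closure of {A, C} is {A, B, C, D, E, F}, the whole schema; {A, C} is a candidate key.
Closure of {C, F} is {A, B, C, D, E, F}, the whole schema; {C, F} is a candidate key.
These are minimal and exhaustive — every other superkey contains one of them.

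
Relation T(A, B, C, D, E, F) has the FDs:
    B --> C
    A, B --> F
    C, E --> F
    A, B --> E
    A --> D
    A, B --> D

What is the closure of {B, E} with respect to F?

{B, C, E, F}

Start with {B, E}.
B --> C applies; add {C} → now {B, C, E}.
C, E --> F applies; add {F} → now {B, C, E, F}.
No further FD applies.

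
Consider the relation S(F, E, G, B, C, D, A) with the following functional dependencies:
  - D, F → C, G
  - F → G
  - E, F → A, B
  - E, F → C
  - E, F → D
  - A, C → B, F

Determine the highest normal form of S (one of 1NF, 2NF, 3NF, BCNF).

Candidate keys: {A, C, E}, {E, F}. Prime attributes: {A, C, E, F}.
D, F → C, G: {D, F}⁺ = {C, D, F, G}, which is not all of the attributes, so the left side is not a superkey — BCNF is violated.
D, F → C, G determines the non-prime attribute {G} from a non-superkey — 3NF is violated.
The proper key subset {F} of {E, F} determines non-prime {G}, so the relation is not even in 2NF.

1NF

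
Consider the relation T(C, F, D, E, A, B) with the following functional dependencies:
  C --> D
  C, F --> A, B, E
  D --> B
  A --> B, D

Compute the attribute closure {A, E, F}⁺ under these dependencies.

Start with {A, E, F}.
A --> B, D applies; add {B, D} → now {A, B, D, E, F}.
No further FD applies.

{A, B, D, E, F}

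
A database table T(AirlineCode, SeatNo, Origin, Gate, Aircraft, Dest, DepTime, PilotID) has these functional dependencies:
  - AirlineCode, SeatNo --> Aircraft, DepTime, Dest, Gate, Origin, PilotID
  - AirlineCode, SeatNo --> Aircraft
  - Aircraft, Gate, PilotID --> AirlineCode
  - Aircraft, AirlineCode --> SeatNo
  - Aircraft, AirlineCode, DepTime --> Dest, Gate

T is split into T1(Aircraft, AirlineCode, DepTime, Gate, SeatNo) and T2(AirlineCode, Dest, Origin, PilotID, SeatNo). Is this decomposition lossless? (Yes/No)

T1 ∩ T2 = {AirlineCode, SeatNo}; its closure under F is {Aircraft, AirlineCode, DepTime, Dest, Gate, Origin, PilotID, SeatNo}.
This includes all of T1, so the common attributes are a superkey of T1 — the join is lossless.

Yes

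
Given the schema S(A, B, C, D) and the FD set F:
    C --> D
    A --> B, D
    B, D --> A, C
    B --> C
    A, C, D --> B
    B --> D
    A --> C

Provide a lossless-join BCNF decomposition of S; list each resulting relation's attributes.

Candidate keys of the original relation: {A}, {B}.
In {A, B, C, D}, {C} is not a superkey ({C}⁺ restricted to this set is {C, D}), so split on C --> D into {C, D} and {A, B, C}.
{C, D} has no BCNF violation.
{A, B, C} has no BCNF violation.

{A, B, C}; {C, D}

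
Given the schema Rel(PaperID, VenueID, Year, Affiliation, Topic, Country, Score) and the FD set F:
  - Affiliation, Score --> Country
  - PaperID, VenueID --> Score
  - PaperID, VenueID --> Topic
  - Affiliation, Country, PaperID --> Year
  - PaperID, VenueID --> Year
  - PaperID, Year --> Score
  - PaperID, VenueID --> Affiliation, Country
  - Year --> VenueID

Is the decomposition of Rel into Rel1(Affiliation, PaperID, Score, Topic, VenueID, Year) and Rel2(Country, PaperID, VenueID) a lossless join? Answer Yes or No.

The shared attributes are {PaperID, VenueID} and {PaperID, VenueID}⁺ = {Affiliation, Country, PaperID, Score, Topic, VenueID, Year}.
This includes all of Rel1, so the common attributes are a superkey of Rel1 — the join is lossless.

Yes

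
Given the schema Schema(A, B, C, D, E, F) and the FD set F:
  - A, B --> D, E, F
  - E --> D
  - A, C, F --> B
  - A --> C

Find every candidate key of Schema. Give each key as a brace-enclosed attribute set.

No FD produces {A}, so it must be in every candidate key.
Closure of {A, B} is {A, B, C, D, E, F}, the whole schema; {A, B} is a candidate key.
Closure of {A, F} is {A, B, C, D, E, F}, the whole schema; {A, F} is a candidate key.
Any other superkey properly contains one of these, so there are no further candidate keys.

{A, B}, {A, F}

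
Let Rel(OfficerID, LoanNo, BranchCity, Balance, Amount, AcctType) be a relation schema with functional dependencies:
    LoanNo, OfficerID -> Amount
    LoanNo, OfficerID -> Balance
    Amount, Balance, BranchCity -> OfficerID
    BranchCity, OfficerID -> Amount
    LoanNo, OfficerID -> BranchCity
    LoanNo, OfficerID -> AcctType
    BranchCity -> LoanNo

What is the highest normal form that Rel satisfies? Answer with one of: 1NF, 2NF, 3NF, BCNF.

3NF

Candidate keys: {Amount, Balance, BranchCity}, {BranchCity, OfficerID}, {LoanNo, OfficerID}. Prime attributes: {Amount, Balance, BranchCity, LoanNo, OfficerID}.
BranchCity -> LoanNo breaks BCNF: {BranchCity}⁺ = {BranchCity, LoanNo}, so {BranchCity} is not a superkey.
Since {LoanNo} ⊆ prime attributes and every other non-superkey FD also has a prime right side, the schema is in 3NF.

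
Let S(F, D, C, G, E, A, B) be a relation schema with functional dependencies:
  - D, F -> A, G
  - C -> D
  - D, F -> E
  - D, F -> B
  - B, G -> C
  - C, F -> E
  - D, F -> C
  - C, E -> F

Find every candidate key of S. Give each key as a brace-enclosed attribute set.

{B, E, G}, {B, F, G}, {C, E}, {C, F}, {D, F}

Closure of {C, E} is {A, B, C, D, E, F, G}, the whole schema; {C, E} is a candidate key.
Closure of {C, F} is {A, B, C, D, E, F, G}, the whole schema; {C, F} is a candidate key.
Closure of {D, F} is {A, B, C, D, E, F, G}, the whole schema; {D, F} is a candidate key.
Closure of {B, E, G} is {A, B, C, D, E, F, G}, the whole schema; {B, E, G} is a candidate key.
Closure of {B, F, G} is {A, B, C, D, E, F, G}, the whole schema; {B, F, G} is a candidate key.
These are minimal and exhaustive — every other superkey contains one of them.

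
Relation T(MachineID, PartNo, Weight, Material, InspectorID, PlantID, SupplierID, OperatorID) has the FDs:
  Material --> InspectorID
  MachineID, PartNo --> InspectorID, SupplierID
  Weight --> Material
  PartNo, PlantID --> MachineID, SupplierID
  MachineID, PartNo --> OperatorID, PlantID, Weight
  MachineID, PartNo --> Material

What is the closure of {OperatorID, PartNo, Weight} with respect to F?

Start with {OperatorID, PartNo, Weight}.
Weight --> Material applies; add {Material} → now {Material, OperatorID, PartNo, Weight}.
Material --> InspectorID applies; add {InspectorID} → now {InspectorID, Material, OperatorID, PartNo, Weight}.
No further FD applies.

{InspectorID, Material, OperatorID, PartNo, Weight}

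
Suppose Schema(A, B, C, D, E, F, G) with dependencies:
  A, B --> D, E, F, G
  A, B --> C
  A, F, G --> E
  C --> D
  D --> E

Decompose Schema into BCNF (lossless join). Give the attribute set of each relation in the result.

Candidate key of the original relation: {A, B}.
In {A, B, C, D, E, F, G}, {A, F, G} is not a superkey ({A, F, G}⁺ restricted to this set is {A, E, F, G}), so split on A, F, G --> E into {A, E, F, G} and {A, B, C, D, F, G}.
{A, E, F, G} has no BCNF violation.
In {A, B, C, D, F, G}, {C} is not a superkey ({C}⁺ restricted to this set is {C, D}), so split on C --> D into {C, D} and {A, B, C, F, G}.
{C, D} has no BCNF violation.
{A, B, C, F, G} has no BCNF violation.

{A, B, C, F, G}; {A, E, F, G}; {C, D}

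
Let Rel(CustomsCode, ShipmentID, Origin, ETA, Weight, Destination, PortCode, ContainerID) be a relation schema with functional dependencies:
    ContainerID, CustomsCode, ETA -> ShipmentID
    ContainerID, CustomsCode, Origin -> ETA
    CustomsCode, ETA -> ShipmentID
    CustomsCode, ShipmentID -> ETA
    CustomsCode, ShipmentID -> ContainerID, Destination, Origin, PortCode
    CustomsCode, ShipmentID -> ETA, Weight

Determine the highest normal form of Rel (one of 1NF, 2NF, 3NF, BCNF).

Candidate keys: {ContainerID, CustomsCode, Origin}, {CustomsCode, ETA}, {CustomsCode, ShipmentID}. Prime attributes: {ContainerID, CustomsCode, ETA, Origin, ShipmentID}.
Every FD has a superkey on the left, so the relation is in BCNF.

BCNF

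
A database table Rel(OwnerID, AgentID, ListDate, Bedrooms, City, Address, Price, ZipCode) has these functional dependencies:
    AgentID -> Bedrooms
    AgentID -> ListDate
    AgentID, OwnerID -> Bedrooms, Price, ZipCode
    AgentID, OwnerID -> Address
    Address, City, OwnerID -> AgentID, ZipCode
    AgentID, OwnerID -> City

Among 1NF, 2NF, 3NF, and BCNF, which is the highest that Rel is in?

1NF

Candidate keys: {Address, City, OwnerID}, {AgentID, OwnerID}. Prime attributes: {Address, AgentID, City, OwnerID}.
AgentID -> Bedrooms breaks BCNF: {AgentID}⁺ = {AgentID, Bedrooms, ListDate}, so {AgentID} is not a superkey.
AgentID -> Bedrooms has non-prime {Bedrooms} on the right and a non-superkey on the left, so 3NF fails.
{AgentID} is a proper subset of the key {AgentID, OwnerID}, and {AgentID}⁺ contains the non-prime attributes {Bedrooms, ListDate} — a partial dependency, so 2NF is violated.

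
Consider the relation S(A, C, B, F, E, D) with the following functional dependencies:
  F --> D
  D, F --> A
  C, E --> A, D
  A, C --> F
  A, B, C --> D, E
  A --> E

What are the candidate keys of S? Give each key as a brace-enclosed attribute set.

{A, B, C}, {B, C, E}, {B, C, F}

{B, C} never appear on the right of any FD, so every key must include all of them.
{A, B, C} is a candidate key since {A, B, C}⁺ = {A, B, C, D, E, F} covers every attribute.
{B, C, E} is a candidate key since {B, C, E}⁺ = {A, B, C, D, E, F} covers every attribute.
{B, C, F} is a candidate key since {B, C, F}⁺ = {A, B, C, D, E, F} covers every attribute.
No proper subset of any of these is a key, and no other minimal superkey exists.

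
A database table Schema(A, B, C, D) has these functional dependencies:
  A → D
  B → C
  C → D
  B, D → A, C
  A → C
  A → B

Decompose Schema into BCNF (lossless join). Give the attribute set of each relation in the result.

{A, B, C}; {C, D}

Candidate keys of the original relation: {A}, {B}.
{A, B, C, D}: {C} determines {C, D} here but is not a superkey — split on C → D, giving {C, D} and {A, B, C}.
{C, D} is in BCNF.
{A, B, C} is in BCNF.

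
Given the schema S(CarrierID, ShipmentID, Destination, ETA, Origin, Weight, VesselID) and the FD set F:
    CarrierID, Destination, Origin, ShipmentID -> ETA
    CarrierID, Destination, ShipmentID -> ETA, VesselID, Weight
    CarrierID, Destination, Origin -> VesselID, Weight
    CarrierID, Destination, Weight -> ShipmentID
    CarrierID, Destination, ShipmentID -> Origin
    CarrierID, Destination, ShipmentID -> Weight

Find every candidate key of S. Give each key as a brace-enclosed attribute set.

{CarrierID, Destination, Origin}, {CarrierID, Destination, ShipmentID}, {CarrierID, Destination, Weight}

No FD produces {CarrierID, Destination}, so they must be in every candidate key.
Closure of {CarrierID, Destination, Origin} is {CarrierID, Destination, ETA, Origin, ShipmentID, VesselID, Weight}, the whole schema; {CarrierID, Destination, Origin} is a candidate key.
Closure of {CarrierID, Destination, ShipmentID} is {CarrierID, Destination, ETA, Origin, ShipmentID, VesselID, Weight}, the whole schema; {CarrierID, Destination, ShipmentID} is a candidate key.
Closure of {CarrierID, Destination, Weight} is {CarrierID, Destination, ETA, Origin, ShipmentID, VesselID, Weight}, the whole schema; {CarrierID, Destination, Weight} is a candidate key.
These are minimal and exhaustive — every other superkey contains one of them.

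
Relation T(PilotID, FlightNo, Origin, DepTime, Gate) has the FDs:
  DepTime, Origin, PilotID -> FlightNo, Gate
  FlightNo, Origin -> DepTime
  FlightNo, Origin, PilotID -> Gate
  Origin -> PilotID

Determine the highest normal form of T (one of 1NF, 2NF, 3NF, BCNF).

1NF

Candidate keys: {DepTime, Origin}, {FlightNo, Origin}. Prime attributes: {DepTime, FlightNo, Origin}.
Origin -> PilotID: {Origin}⁺ = {Origin, PilotID}, which is not all of the attributes, so the left side is not a superkey — BCNF is violated.
Origin -> PilotID determines the non-prime attribute {PilotID} from a non-superkey — 3NF is violated.
{Origin} is a proper subset of the key {DepTime, Origin}, and {Origin}⁺ contains the non-prime attribute {PilotID} — a partial dependency, so 2NF is violated.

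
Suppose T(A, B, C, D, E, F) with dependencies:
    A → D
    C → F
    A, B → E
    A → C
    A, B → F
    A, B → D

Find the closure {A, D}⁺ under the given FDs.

Start with {A, D}.
A → C applies; add {C} → now {A, C, D}.
C → F applies; add {F} → now {A, C, D, F}.
No further FD applies.

{A, C, D, F}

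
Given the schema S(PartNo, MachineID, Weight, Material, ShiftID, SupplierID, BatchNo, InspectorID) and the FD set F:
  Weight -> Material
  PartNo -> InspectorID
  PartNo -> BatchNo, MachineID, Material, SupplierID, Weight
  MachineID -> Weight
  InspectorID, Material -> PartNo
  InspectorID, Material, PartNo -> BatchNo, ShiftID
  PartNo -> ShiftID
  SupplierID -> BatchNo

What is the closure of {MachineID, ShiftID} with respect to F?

{MachineID, Material, ShiftID, Weight}

Start with {MachineID, ShiftID}.
MachineID -> Weight applies; add {Weight} → now {MachineID, ShiftID, Weight}.
Weight -> Material applies; add {Material} → now {MachineID, Material, ShiftID, Weight}.
No further FD applies.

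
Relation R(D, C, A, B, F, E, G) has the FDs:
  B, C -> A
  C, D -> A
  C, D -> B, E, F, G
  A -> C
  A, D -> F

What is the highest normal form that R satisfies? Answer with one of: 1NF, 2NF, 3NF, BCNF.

Candidate keys: {A, D}, {C, D}. Prime attributes: {A, C, D}.
B, C -> A breaks BCNF: {B, C}⁺ = {A, B, C}, so {B, C} is not a superkey.
Since {A} ⊆ prime attributes and every other non-superkey FD also has a prime right side, the schema is in 3NF.

3NF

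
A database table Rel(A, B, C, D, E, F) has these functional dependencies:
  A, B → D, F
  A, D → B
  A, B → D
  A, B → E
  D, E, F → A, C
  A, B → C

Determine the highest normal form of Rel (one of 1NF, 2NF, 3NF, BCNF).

Candidate keys: {A, B}, {A, D}, {D, E, F}. Prime attributes: {A, B, D, E, F}.
The left-hand side of every FD is a superkey, so BCNF is satisfied.

BCNF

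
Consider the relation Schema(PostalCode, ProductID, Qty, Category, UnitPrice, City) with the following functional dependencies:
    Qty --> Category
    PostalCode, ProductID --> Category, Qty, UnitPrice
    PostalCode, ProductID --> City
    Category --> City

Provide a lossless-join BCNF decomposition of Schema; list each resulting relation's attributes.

{Category, City}; {Category, Qty}; {PostalCode, ProductID, Qty, UnitPrice}

Candidate key of the original relation: {PostalCode, ProductID}.
In {Category, City, PostalCode, ProductID, Qty, UnitPrice}, {Qty} is not a superkey ({Qty}⁺ restricted to this set is {Category, City, Qty}), so split on Qty --> Category, City into {Category, City, Qty} and {PostalCode, ProductID, Qty, UnitPrice}.
In {Category, City, Qty}, {Category} is not a superkey ({Category}⁺ restricted to this set is {Category, City}), so split on Category --> City into {Category, City} and {Category, Qty}.
{Category, City}: every determinant is a superkey — BCNF.
{Category, Qty}: every determinant is a superkey — BCNF.
{PostalCode, ProductID, Qty, UnitPrice}: every determinant is a superkey — BCNF.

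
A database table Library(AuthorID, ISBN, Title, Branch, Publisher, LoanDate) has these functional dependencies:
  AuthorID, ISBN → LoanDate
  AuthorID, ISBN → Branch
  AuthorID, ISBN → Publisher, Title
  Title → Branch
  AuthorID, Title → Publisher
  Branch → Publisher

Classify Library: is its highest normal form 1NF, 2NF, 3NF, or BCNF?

2NF

Candidate key: {AuthorID, ISBN}. Prime attributes: {AuthorID, ISBN}.
For Title → Branch we have {Title}⁺ = {Branch, Publisher, Title}; {Title} is not a superkey, so BCNF fails.
Title → Branch determines the non-prime attribute {Branch} from a non-superkey — 3NF is violated.
No proper subset of a key has a non-prime attribute in its closure, so there is no partial dependency; 2NF holds.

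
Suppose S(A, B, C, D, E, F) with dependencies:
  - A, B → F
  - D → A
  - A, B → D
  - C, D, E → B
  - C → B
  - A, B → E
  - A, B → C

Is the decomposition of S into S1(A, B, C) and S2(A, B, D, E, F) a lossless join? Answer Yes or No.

S1 ∩ S2 = {A, B}; its closure under F is {A, B, C, D, E, F}.
This includes all of S1, so the common attributes are a superkey of S1 — the join is lossless.

Yes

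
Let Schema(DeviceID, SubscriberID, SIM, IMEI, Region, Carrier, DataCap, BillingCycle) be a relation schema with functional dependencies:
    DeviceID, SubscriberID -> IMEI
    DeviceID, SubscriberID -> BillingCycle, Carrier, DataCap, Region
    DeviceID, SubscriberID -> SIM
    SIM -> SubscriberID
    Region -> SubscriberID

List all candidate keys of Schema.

{DeviceID} never appears on the right of any FD, so every key must include it.
{DeviceID, Region} is a candidate key since {DeviceID, Region}⁺ = {BillingCycle, Carrier, DataCap, DeviceID, IMEI, Region, SIM, SubscriberID} covers every attribute.
{DeviceID, SIM} is a candidate key since {DeviceID, SIM}⁺ = {BillingCycle, Carrier, DataCap, DeviceID, IMEI, Region, SIM, SubscriberID} covers every attribute.
{DeviceID, SubscriberID} is a candidate key since {DeviceID, SubscriberID}⁺ = {BillingCycle, Carrier, DataCap, DeviceID, IMEI, Region, SIM, SubscriberID} covers every attribute.
No proper subset of any of these is a key, and no other minimal superkey exists.

{DeviceID, Region}, {DeviceID, SIM}, {DeviceID, SubscriberID}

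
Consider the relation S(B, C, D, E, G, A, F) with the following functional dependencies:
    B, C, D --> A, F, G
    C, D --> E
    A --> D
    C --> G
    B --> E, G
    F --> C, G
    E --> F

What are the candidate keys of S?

{A, B}, {B, D}

No FD produces {B}, so it must be in every candidate key.
{A, B}⁺ = {A, B, C, D, E, F, G} — all of the relation — so {A, B} is a candidate key.
{B, D}⁺ = {A, B, C, D, E, F, G} — all of the relation — so {B, D} is a candidate key.
These are minimal and exhaustive — every other superkey contains one of them.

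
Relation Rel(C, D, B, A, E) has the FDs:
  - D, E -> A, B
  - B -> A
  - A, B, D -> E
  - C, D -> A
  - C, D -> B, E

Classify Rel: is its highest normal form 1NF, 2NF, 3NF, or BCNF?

2NF

Candidate key: {C, D}. Prime attributes: {C, D}.
D, E -> A, B breaks BCNF: {D, E}⁺ = {A, B, D, E}, so {D, E} is not a superkey.
D, E -> A, B determines the non-prime attributes {A, B} from a non-superkey — 3NF is violated.
Checking every proper subset of each key, none determines a non-prime attribute — 2NF is satisfied.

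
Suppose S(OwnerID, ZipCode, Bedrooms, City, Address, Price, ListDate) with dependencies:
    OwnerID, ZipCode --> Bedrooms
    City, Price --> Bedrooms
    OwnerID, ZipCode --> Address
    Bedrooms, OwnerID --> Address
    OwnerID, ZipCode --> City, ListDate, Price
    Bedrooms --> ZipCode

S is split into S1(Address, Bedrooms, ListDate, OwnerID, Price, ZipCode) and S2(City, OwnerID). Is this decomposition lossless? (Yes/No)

Common attributes: {OwnerID}; their closure is {OwnerID}.
The closure covers neither S1 nor S2 entirely; the join is not lossless.

No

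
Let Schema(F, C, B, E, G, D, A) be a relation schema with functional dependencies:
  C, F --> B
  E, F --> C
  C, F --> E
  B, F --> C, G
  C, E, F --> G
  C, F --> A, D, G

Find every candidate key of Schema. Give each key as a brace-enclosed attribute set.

{B, F}, {C, F}, {E, F}

Attributes never on any right-hand side: {F} — every candidate key must contain it.
{B, F} is a candidate key since {B, F}⁺ = {A, B, C, D, E, F, G} covers every attribute.
{C, F} is a candidate key since {C, F}⁺ = {A, B, C, D, E, F, G} covers every attribute.
{E, F} is a candidate key since {E, F}⁺ = {A, B, C, D, E, F, G} covers every attribute.
These are minimal and exhaustive — every other superkey contains one of them.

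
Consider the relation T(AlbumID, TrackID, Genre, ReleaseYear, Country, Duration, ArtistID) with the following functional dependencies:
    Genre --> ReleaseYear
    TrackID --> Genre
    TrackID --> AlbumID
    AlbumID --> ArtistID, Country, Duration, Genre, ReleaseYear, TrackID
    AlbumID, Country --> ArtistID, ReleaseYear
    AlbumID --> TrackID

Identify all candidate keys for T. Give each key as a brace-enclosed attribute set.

{AlbumID}, {TrackID}

{AlbumID}⁺ = {AlbumID, ArtistID, Country, Duration, Genre, ReleaseYear, TrackID} — all of the relation — so {AlbumID} is a candidate key.
{TrackID}⁺ = {AlbumID, ArtistID, Country, Duration, Genre, ReleaseYear, TrackID} — all of the relation — so {TrackID} is a candidate key.
These are minimal and exhaustive — every other superkey contains one of them.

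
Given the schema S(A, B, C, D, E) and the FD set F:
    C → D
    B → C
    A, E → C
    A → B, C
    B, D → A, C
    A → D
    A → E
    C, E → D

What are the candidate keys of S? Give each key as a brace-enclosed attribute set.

{A}, {B}

{A}⁺ = {A, B, C, D, E}, which is every attribute, so {A} is a candidate key.
{B}⁺ = {A, B, C, D, E}, which is every attribute, so {B} is a candidate key.
Any other superkey properly contains one of these, so there are no further candidate keys.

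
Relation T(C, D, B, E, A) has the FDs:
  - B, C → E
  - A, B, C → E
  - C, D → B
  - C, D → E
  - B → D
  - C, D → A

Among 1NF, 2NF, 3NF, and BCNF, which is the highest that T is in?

Candidate keys: {B, C}, {C, D}. Prime attributes: {B, C, D}.
B → D: {B}⁺ = {B, D}, which is not all of the attributes, so the left side is not a superkey — BCNF is violated.
But every attribute on its right side ({D}) is prime, and the same holds for every other non-superkey FD, so 3NF still holds.

3NF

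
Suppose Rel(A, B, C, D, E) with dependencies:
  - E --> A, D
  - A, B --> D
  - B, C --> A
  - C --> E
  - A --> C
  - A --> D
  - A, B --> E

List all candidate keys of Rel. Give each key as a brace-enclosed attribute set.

No FD produces {B}, so it must be in every candidate key.
{A, B} is a candidate key since {A, B}⁺ = {A, B, C, D, E} covers every attribute.
{B, C} is a candidate key since {B, C}⁺ = {A, B, C, D, E} covers every attribute.
{B, E} is a candidate key since {B, E}⁺ = {A, B, C, D, E} covers every attribute.
These are minimal and exhaustive — every other superkey contains one of them.

{A, B}, {B, C}, {B, E}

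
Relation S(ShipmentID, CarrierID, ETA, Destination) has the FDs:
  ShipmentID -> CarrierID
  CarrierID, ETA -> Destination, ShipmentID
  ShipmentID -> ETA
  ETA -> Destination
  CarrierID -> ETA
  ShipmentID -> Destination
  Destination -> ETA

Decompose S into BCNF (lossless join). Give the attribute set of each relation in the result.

{CarrierID, ETA, ShipmentID}; {Destination, ETA}

Candidate keys of the original relation: {CarrierID}, {ShipmentID}.
In {CarrierID, Destination, ETA, ShipmentID}, {ETA} is not a superkey ({ETA}⁺ restricted to this set is {Destination, ETA}), so split on ETA -> Destination into {Destination, ETA} and {CarrierID, ETA, ShipmentID}.
{Destination, ETA} has no BCNF violation.
{CarrierID, ETA, ShipmentID} has no BCNF violation.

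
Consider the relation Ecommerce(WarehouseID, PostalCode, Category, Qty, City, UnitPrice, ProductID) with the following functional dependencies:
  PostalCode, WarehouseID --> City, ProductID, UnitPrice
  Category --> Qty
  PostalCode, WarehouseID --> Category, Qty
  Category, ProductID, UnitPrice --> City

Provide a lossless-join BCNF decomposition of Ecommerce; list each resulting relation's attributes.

Candidate key of the original relation: {PostalCode, WarehouseID}.
In {Category, City, PostalCode, ProductID, Qty, UnitPrice, WarehouseID}, {Category} is not a superkey ({Category}⁺ restricted to this set is {Category, Qty}), so split on Category --> Qty into {Category, Qty} and {Category, City, PostalCode, ProductID, UnitPrice, WarehouseID}.
{Category, Qty} is in BCNF.
In {Category, City, PostalCode, ProductID, UnitPrice, WarehouseID}, {Category, ProductID, UnitPrice} is not a superkey ({Category, ProductID, UnitPrice}⁺ restricted to this set is {Category, City, ProductID, UnitPrice}), so split on Category, ProductID, UnitPrice --> City into {Category, City, ProductID, UnitPrice} and {Category, PostalCode, ProductID, UnitPrice, WarehouseID}.
{Category, City, ProductID, UnitPrice} is in BCNF.
{Category, PostalCode, ProductID, UnitPrice, WarehouseID} is in BCNF.

{Category, City, ProductID, UnitPrice}; {Category, PostalCode, ProductID, UnitPrice, WarehouseID}; {Category, Qty}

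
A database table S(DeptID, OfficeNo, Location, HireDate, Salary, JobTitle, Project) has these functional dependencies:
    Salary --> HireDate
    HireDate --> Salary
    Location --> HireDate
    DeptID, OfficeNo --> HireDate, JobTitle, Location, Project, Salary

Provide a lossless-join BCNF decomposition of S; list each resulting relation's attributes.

{DeptID, JobTitle, Location, OfficeNo, Project}; {HireDate, Salary}; {Location, Salary}

Candidate key of the original relation: {DeptID, OfficeNo}.
{DeptID, HireDate, JobTitle, Location, OfficeNo, Project, Salary}: {Salary} determines {HireDate, Salary} here but is not a superkey — split on Salary --> HireDate, giving {HireDate, Salary} and {DeptID, JobTitle, Location, OfficeNo, Project, Salary}.
{HireDate, Salary}: every determinant is a superkey — BCNF.
{DeptID, JobTitle, Location, OfficeNo, Project, Salary}: {Location} determines {Location, Salary} here but is not a superkey — split on Location --> Salary, giving {Location, Salary} and {DeptID, JobTitle, Location, OfficeNo, Project}.
{Location, Salary}: every determinant is a superkey — BCNF.
{DeptID, JobTitle, Location, OfficeNo, Project}: every determinant is a superkey — BCNF.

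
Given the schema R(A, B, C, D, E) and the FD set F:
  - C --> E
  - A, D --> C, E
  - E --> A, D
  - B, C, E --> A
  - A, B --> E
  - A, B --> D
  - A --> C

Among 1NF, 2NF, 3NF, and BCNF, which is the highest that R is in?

1NF

Candidate keys: {A, B}, {B, C}, {B, E}. Prime attributes: {A, B, C, E}.
For C --> E we have {C}⁺ = {A, C, D, E}; {C} is not a superkey, so BCNF fails.
E --> A, D determines the non-prime attribute {D} from a non-superkey — 3NF is violated.
{A} is a proper subset of the key {A, B}, and {A}⁺ contains the non-prime attribute {D} — a partial dependency, so 2NF is violated.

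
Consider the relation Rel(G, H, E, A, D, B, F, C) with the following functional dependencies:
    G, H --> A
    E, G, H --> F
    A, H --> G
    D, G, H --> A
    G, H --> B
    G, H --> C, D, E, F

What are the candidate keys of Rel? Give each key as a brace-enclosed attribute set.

{A, H}, {G, H}

No FD produces {H}, so it must be in every candidate key.
{A, H}⁺ = {A, B, C, D, E, F, G, H} — all of the relation — so {A, H} is a candidate key.
{G, H}⁺ = {A, B, C, D, E, F, G, H} — all of the relation — so {G, H} is a candidate key.
Any other superkey properly contains one of these, so there are no further candidate keys.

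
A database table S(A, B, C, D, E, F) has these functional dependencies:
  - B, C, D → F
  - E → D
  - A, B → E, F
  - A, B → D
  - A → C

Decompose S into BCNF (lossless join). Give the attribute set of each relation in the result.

{A, B, E}; {A, C}; {B, C, D, F}; {D, E}

Candidate key of the original relation: {A, B}.
Within {A, B, C, D, E, F}: {B, C, D}⁺ ∩ {A, B, C, D, E, F} = {B, C, D, F}, not the whole set, so B, C, D → F violates BCNF; decompose into {B, C, D, F} and {A, B, C, D, E}.
{B, C, D, F} has no BCNF violation.
Within {A, B, C, D, E}: {E}⁺ ∩ {A, B, C, D, E} = {D, E}, not the whole set, so E → D violates BCNF; decompose into {D, E} and {A, B, C, E}.
{D, E} has no BCNF violation.
Within {A, B, C, E}: {A}⁺ ∩ {A, B, C, E} = {A, C}, not the whole set, so A → C violates BCNF; decompose into {A, C} and {A, B, E}.
{A, C} has no BCNF violation.
{A, B, E} has no BCNF violation.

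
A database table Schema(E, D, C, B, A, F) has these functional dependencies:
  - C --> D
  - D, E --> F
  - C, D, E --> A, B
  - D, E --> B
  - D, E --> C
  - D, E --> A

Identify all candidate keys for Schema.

No FD produces {E}, so it must be in every candidate key.
{C, E}⁺ = {A, B, C, D, E, F}, which is every attribute, so {C, E} is a candidate key.
{D, E}⁺ = {A, B, C, D, E, F}, which is every attribute, so {D, E} is a candidate key.
No proper subset of any of these is a key, and no other minimal superkey exists.

{C, E}, {D, E}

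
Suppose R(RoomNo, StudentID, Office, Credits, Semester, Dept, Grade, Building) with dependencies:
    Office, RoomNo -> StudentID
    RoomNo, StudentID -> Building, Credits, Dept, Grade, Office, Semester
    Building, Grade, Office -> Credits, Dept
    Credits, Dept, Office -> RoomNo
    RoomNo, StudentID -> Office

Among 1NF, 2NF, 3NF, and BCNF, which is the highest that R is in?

Candidate keys: {Building, Grade, Office}, {Credits, Dept, Office}, {Office, RoomNo}, {RoomNo, StudentID}. Prime attributes: {Building, Credits, Dept, Grade, Office, RoomNo, StudentID}.
The left-hand side of every FD is a superkey, so BCNF is satisfied.

BCNF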